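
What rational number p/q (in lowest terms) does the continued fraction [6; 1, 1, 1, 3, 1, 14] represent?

1375/207

Start with 14.
1 + 1/(14/1) = 1 + 1/14 = 15/14
3 + 1/(15/14) = 3 + 14/15 = 59/15
1 + 1/(59/15) = 1 + 15/59 = 74/59
1 + 1/(74/59) = 1 + 59/74 = 133/74
1 + 1/(133/74) = 1 + 74/133 = 207/133
6 + 1/(207/133) = 6 + 133/207 = 1375/207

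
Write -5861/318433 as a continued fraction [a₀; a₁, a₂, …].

Repeatedly divide and take the remainder:
-5861 ÷ 318433 → quotient -1, remainder 312572
318433 ÷ 312572 → quotient 1, remainder 5861
312572 ÷ 5861 → quotient 53, remainder 1939
5861 ÷ 1939 → quotient 3, remainder 44
1939 ÷ 44 → quotient 44, remainder 3
44 ÷ 3 → quotient 14, remainder 2
3 ÷ 2 → quotient 1, remainder 1
2 ÷ 1 → quotient 2, remainder 0

[-1; 1, 53, 3, 44, 14, 1, 2]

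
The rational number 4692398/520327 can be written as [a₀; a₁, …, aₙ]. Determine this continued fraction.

Repeatedly divide and take the remainder:
⌊4692398/520327⌋ = 9, remainder 9455
⌊520327/9455⌋ = 55, remainder 302
⌊9455/302⌋ = 31, remainder 93
⌊302/93⌋ = 3, remainder 23
⌊93/23⌋ = 4, remainder 1
⌊23/1⌋ = 23, remainder 0

[9; 55, 31, 3, 4, 23]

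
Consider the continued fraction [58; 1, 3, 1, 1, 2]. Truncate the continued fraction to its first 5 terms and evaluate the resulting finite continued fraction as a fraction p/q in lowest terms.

a_0 = 58: 58/1
a_1 = 1: 59/1
a_2 = 3: 235/4
a_3 = 1: 294/5
a_4 = 1: 529/9

529/9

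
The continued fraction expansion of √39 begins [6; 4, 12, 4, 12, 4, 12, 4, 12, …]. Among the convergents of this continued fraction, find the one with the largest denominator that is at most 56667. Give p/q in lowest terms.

62425/9996

List convergents until the denominator exceeds the bound:
a_0 = 6: 6/1  (≤ bound)
a_1 = 4: 25/4  (≤ bound)
a_2 = 12: 306/49  (≤ bound)
a_3 = 4: 1249/200  (≤ bound)
a_4 = 12: 15294/2449  (≤ bound)
a_5 = 4: 62425/9996  (≤ bound)
a_6 = 12: 764394/122401  (> 56667, stop)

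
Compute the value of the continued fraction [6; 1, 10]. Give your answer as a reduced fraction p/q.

a_0 = 6: 6/1
a_1 = 1: 7/1
a_2 = 10: 76/11

76/11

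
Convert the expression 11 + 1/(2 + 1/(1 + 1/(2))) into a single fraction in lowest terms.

91/8

Use the convergent recurrence hₖ = aₖ·hₖ₋₁ + hₖ₋₂ (and likewise for the denominators kₖ):
a_0 = 11: 11/1
a_1 = 2: 23/2
a_2 = 1: 34/3
a_3 = 2: 91/8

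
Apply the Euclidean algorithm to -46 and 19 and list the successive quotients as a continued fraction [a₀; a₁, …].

[-3; 1, 1, 2, 1, 2]

Repeatedly divide and take the remainder:
-46 = -3·19 + 11, so a_0 = -3
19 = 1·11 + 8, so a_1 = 1
11 = 1·8 + 3, so a_2 = 1
8 = 2·3 + 2, so a_3 = 2
3 = 1·2 + 1, so a_4 = 1
2 = 2·1 + 0, so a_5 = 2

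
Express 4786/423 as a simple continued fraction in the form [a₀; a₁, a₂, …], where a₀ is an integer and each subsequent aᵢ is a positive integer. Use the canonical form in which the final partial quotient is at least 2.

4786 = 11·423 + 133, so a_0 = 11
423 = 3·133 + 24, so a_1 = 3
133 = 5·24 + 13, so a_2 = 5
24 = 1·13 + 11, so a_3 = 1
13 = 1·11 + 2, so a_4 = 1
11 = 5·2 + 1, so a_5 = 5
2 = 2·1 + 0, so a_6 = 2

[11; 3, 5, 1, 1, 5, 2]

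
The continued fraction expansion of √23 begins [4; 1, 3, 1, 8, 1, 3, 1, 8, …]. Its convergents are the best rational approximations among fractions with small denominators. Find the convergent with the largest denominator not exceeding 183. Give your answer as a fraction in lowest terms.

235/49

a_0 = 4: 4/1  (≤ bound)
a_1 = 1: 5/1  (≤ bound)
a_2 = 3: 19/4  (≤ bound)
a_3 = 1: 24/5  (≤ bound)
a_4 = 8: 211/44  (≤ bound)
a_5 = 1: 235/49  (≤ bound)
a_6 = 3: 916/191  (> 183, stop)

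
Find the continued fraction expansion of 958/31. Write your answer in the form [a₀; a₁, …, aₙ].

[30; 1, 9, 3]

958 = 30·31 + 28, so a_0 = 30
31 = 1·28 + 3, so a_1 = 1
28 = 9·3 + 1, so a_2 = 9
3 = 3·1 + 0, so a_3 = 3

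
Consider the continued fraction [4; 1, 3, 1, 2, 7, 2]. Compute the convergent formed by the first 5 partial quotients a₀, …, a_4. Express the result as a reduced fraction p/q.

Starting at the tail and folding back:
Start with 2.
1 + 1/(2/1) = 1 + 1/2 = 3/2
3 + 1/(3/2) = 3 + 2/3 = 11/3
1 + 1/(11/3) = 1 + 3/11 = 14/11
4 + 1/(14/11) = 4 + 11/14 = 67/14

67/14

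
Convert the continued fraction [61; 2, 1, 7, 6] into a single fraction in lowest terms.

8650/141

Collapse the nested fraction from the inside out:
Start with 6.
7 + 1/(6/1) = 7 + 1/6 = 43/6
1 + 1/(43/6) = 1 + 6/43 = 49/43
2 + 1/(49/43) = 2 + 43/49 = 141/49
61 + 1/(141/49) = 61 + 49/141 = 8650/141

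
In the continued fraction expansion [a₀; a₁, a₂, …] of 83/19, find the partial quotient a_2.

83 = 4·19 + 7, so a_0 = 4
19 = 2·7 + 5, so a_1 = 2
7 = 1·5 + 2, so a_2 = 1

1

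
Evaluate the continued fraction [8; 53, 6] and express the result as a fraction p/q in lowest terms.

Use the convergent recurrence hₖ = aₖ·hₖ₋₁ + hₖ₋₂ (and likewise for the denominators kₖ):
a_0 = 8: 8/1
a_1 = 53: 425/53
a_2 = 6: 2558/319

2558/319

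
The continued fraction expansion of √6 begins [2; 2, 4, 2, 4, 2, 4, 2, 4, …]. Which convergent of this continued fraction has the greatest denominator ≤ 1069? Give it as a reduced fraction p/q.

2158/881

List convergents until the denominator exceeds the bound:
a_0 = 2: 2/1  (≤ bound)
a_1 = 2: 5/2  (≤ bound)
a_2 = 4: 22/9  (≤ bound)
a_3 = 2: 49/20  (≤ bound)
a_4 = 4: 218/89  (≤ bound)
a_5 = 2: 485/198  (≤ bound)
a_6 = 4: 2158/881  (≤ bound)
a_7 = 2: 4801/1960  (> 1069, stop)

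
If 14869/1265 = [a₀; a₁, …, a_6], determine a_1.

1

⌊14869/1265⌋ = 11, remainder 954
⌊1265/954⌋ = 1, remainder 311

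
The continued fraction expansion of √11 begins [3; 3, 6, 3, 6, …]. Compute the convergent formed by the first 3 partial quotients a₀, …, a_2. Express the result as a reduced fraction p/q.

Start with 6.
3 + 1/(6/1) = 3 + 1/6 = 19/6
3 + 1/(19/6) = 3 + 6/19 = 63/19

63/19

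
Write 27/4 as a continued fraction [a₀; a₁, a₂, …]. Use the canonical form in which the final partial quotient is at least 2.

[6; 1, 3]

⌊27/4⌋ = 6, remainder 3
⌊4/3⌋ = 1, remainder 1
⌊3/1⌋ = 3, remainder 0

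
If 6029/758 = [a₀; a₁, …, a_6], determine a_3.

Apply division with remainder until the remainder is 0:
6029 ÷ 758 → quotient 7, remainder 723
758 ÷ 723 → quotient 1, remainder 35
723 ÷ 35 → quotient 20, remainder 23
35 ÷ 23 → quotient 1, remainder 12

1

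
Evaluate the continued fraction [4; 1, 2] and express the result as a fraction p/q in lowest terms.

14/3

Start with 2.
1 + 1/(2/1) = 1 + 1/2 = 3/2
4 + 1/(3/2) = 4 + 2/3 = 14/3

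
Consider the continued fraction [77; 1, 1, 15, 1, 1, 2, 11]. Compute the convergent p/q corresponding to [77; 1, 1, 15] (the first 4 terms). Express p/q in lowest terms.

2403/31

Start with 15.
1 + 1/(15/1) = 1 + 1/15 = 16/15
1 + 1/(16/15) = 1 + 15/16 = 31/16
77 + 1/(31/16) = 77 + 16/31 = 2403/31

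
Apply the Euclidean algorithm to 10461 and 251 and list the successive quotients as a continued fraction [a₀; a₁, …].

Repeatedly divide and take the remainder:
10461 = 41·251 + 170, so a_0 = 41
251 = 1·170 + 81, so a_1 = 1
170 = 2·81 + 8, so a_2 = 2
81 = 10·8 + 1, so a_3 = 10
8 = 8·1 + 0, so a_4 = 8

[41; 1, 2, 10, 8]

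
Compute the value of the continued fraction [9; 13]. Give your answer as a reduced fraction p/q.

118/13

Start with 13.
9 + 1/(13/1) = 9 + 1/13 = 118/13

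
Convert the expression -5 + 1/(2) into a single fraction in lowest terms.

-9/2

a_0 = -5: -5/1
a_1 = 2: -9/2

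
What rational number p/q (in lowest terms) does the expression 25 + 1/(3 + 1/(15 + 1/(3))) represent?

Compute successive convergents:
a_0 = 25: 25/1
a_1 = 3: 76/3
a_2 = 15: 1165/46
a_3 = 3: 3571/141

3571/141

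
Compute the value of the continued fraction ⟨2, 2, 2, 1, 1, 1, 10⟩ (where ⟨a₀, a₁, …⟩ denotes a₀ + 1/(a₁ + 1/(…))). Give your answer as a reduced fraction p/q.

489/202

Use the convergent recurrence hₖ = aₖ·hₖ₋₁ + hₖ₋₂ (and likewise for the denominators kₖ):
a_0 = 2: 2/1
a_1 = 2: 5/2
a_2 = 2: 12/5
a_3 = 1: 17/7
a_4 = 1: 29/12
a_5 = 1: 46/19
a_6 = 10: 489/202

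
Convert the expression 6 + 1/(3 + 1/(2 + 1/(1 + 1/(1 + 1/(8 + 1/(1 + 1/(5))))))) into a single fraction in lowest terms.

6049/961

Start with 5.
1 + 1/(5/1) = 1 + 1/5 = 6/5
8 + 1/(6/5) = 8 + 5/6 = 53/6
1 + 1/(53/6) = 1 + 6/53 = 59/53
1 + 1/(59/53) = 1 + 53/59 = 112/59
2 + 1/(112/59) = 2 + 59/112 = 283/112
3 + 1/(283/112) = 3 + 112/283 = 961/283
6 + 1/(961/283) = 6 + 283/961 = 6049/961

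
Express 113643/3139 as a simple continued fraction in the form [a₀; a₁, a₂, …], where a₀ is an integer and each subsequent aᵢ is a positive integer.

[36; 4, 1, 10, 2, 2, 3, 3]

113643 = 36·3139 + 639, so a_0 = 36
3139 = 4·639 + 583, so a_1 = 4
639 = 1·583 + 56, so a_2 = 1
583 = 10·56 + 23, so a_3 = 10
56 = 2·23 + 10, so a_4 = 2
23 = 2·10 + 3, so a_5 = 2
10 = 3·3 + 1, so a_6 = 3
3 = 3·1 + 0, so a_7 = 3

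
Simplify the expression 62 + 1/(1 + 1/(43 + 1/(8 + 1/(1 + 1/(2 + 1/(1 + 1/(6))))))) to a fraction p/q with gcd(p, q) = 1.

655657/10411

Start with 6.
1 + 1/(6/1) = 1 + 1/6 = 7/6
2 + 1/(7/6) = 2 + 6/7 = 20/7
1 + 1/(20/7) = 1 + 7/20 = 27/20
8 + 1/(27/20) = 8 + 20/27 = 236/27
43 + 1/(236/27) = 43 + 27/236 = 10175/236
1 + 1/(10175/236) = 1 + 236/10175 = 10411/10175
62 + 1/(10411/10175) = 62 + 10175/10411 = 655657/10411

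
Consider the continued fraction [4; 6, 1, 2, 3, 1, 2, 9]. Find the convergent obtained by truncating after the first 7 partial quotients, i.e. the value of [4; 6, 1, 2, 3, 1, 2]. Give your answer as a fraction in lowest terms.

1000/241

Compute successive convergents:
a_0 = 4: 4/1
a_1 = 6: 25/6
a_2 = 1: 29/7
a_3 = 2: 83/20
a_4 = 3: 278/67
a_5 = 1: 361/87
a_6 = 2: 1000/241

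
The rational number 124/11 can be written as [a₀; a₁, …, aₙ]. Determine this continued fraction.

[11; 3, 1, 2]

Run the Euclidean algorithm, recording each quotient:
124 ÷ 11 → quotient 11, remainder 3
11 ÷ 3 → quotient 3, remainder 2
3 ÷ 2 → quotient 1, remainder 1
2 ÷ 1 → quotient 2, remainder 0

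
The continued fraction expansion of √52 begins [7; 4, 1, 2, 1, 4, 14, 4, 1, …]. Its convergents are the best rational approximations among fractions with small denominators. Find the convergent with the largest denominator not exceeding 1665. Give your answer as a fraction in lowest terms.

9223/1279

List convergents until the denominator exceeds the bound:
a_0 = 7: 7/1  (≤ bound)
a_1 = 4: 29/4  (≤ bound)
a_2 = 1: 36/5  (≤ bound)
a_3 = 2: 101/14  (≤ bound)
a_4 = 1: 137/19  (≤ bound)
a_5 = 4: 649/90  (≤ bound)
a_6 = 14: 9223/1279  (≤ bound)
a_7 = 4: 37541/5206  (> 1665, stop)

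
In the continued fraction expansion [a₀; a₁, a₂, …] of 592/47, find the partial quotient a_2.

1

592 = 12·47 + 28, so a_0 = 12
47 = 1·28 + 19, so a_1 = 1
28 = 1·19 + 9, so a_2 = 1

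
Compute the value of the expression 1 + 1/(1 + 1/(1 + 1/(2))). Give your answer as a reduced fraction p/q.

8/5

Start with 2.
1 + 1/(2/1) = 1 + 1/2 = 3/2
1 + 1/(3/2) = 1 + 2/3 = 5/3
1 + 1/(5/3) = 1 + 3/5 = 8/5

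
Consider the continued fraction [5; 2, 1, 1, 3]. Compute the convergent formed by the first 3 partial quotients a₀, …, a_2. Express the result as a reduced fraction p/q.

Start with 1.
2 + 1/(1/1) = 2 + 1/1 = 3/1
5 + 1/(3/1) = 5 + 1/3 = 16/3

16/3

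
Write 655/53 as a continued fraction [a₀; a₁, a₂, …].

[12; 2, 1, 3, 1, 3]

Run the Euclidean algorithm, recording each quotient:
⌊655/53⌋ = 12, remainder 19
⌊53/19⌋ = 2, remainder 15
⌊19/15⌋ = 1, remainder 4
⌊15/4⌋ = 3, remainder 3
⌊4/3⌋ = 1, remainder 1
⌊3/1⌋ = 3, remainder 0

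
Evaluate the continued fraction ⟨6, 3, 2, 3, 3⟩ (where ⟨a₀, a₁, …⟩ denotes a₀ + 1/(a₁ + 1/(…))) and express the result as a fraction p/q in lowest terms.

497/79

a_0 = 6: 6/1
a_1 = 3: 19/3
a_2 = 2: 44/7
a_3 = 3: 151/24
a_4 = 3: 497/79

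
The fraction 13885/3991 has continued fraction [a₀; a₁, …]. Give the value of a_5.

2

⌊13885/3991⌋ = 3, remainder 1912
⌊3991/1912⌋ = 2, remainder 167
⌊1912/167⌋ = 11, remainder 75
⌊167/75⌋ = 2, remainder 17
⌊75/17⌋ = 4, remainder 7
⌊17/7⌋ = 2, remainder 3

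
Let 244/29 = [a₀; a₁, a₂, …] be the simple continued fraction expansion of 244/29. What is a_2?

Run the Euclidean algorithm, recording each quotient:
244 = 8·29 + 12, so a_0 = 8
29 = 2·12 + 5, so a_1 = 2
12 = 2·5 + 2, so a_2 = 2

2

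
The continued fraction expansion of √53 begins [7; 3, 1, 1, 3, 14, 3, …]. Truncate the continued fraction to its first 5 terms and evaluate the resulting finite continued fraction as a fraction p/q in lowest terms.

a_0 = 7: 7/1
a_1 = 3: 22/3
a_2 = 1: 29/4
a_3 = 1: 51/7
a_4 = 3: 182/25

182/25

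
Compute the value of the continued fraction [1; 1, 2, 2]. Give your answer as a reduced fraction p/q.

12/7

Start with 2.
2 + 1/(2/1) = 2 + 1/2 = 5/2
1 + 1/(5/2) = 1 + 2/5 = 7/5
1 + 1/(7/5) = 1 + 5/7 = 12/7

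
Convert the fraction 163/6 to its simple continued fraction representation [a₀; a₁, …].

[27; 6]

163 = 27·6 + 1, so a_0 = 27
6 = 6·1 + 0, so a_1 = 6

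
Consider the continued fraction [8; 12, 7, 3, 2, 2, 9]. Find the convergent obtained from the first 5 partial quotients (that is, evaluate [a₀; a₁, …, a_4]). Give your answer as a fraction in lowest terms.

5003/619

Build up convergents one term at a time:
a_0 = 8: 8/1
a_1 = 12: 97/12
a_2 = 7: 687/85
a_3 = 3: 2158/267
a_4 = 2: 5003/619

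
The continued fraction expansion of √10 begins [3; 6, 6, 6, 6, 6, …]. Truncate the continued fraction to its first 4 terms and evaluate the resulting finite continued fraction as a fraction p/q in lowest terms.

721/228

a_0 = 3: 3/1
a_1 = 6: 19/6
a_2 = 6: 117/37
a_3 = 6: 721/228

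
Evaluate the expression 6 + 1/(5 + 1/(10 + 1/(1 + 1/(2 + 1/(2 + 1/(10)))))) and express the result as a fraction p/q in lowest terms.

24680/3983

a_0 = 6: 6/1
a_1 = 5: 31/5
a_2 = 10: 316/51
a_3 = 1: 347/56
a_4 = 2: 1010/163
a_5 = 2: 2367/382
a_6 = 10: 24680/3983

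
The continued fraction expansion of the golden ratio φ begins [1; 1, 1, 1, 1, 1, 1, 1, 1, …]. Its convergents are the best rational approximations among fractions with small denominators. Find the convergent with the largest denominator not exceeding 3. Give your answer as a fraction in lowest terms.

5/3

a_0 = 1: 1/1  (≤ bound)
a_1 = 1: 2/1  (≤ bound)
a_2 = 1: 3/2  (≤ bound)
a_3 = 1: 5/3  (≤ bound)
a_4 = 1: 8/5  (> 3, stop)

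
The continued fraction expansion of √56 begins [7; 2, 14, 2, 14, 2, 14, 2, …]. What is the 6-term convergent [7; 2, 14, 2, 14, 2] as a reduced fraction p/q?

13455/1798

a_0 = 7: 7/1
a_1 = 2: 15/2
a_2 = 14: 217/29
a_3 = 2: 449/60
a_4 = 14: 6503/869
a_5 = 2: 13455/1798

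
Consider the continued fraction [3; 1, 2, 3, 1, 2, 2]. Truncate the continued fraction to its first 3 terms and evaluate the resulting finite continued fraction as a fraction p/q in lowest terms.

Work from the innermost term outward:
Start with 2.
1 + 1/(2/1) = 1 + 1/2 = 3/2
3 + 1/(3/2) = 3 + 2/3 = 11/3

11/3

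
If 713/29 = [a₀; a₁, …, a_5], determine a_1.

1

⌊713/29⌋ = 24, remainder 17
⌊29/17⌋ = 1, remainder 12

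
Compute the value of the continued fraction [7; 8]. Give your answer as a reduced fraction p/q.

Start with 8.
7 + 1/(8/1) = 7 + 1/8 = 57/8

57/8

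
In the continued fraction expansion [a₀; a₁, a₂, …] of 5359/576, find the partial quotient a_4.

Run the Euclidean algorithm, recording each quotient:
5359 ÷ 576 → quotient 9, remainder 175
576 ÷ 175 → quotient 3, remainder 51
175 ÷ 51 → quotient 3, remainder 22
51 ÷ 22 → quotient 2, remainder 7
22 ÷ 7 → quotient 3, remainder 1

3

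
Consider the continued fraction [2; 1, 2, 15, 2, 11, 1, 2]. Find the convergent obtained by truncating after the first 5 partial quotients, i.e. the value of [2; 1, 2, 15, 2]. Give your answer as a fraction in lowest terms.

254/95

Collapse the nested fraction from the inside out:
Start with 2.
15 + 1/(2/1) = 15 + 1/2 = 31/2
2 + 1/(31/2) = 2 + 2/31 = 64/31
1 + 1/(64/31) = 1 + 31/64 = 95/64
2 + 1/(95/64) = 2 + 64/95 = 254/95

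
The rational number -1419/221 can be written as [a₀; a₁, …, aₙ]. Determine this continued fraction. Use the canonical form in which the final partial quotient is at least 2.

-1419 ÷ 221 → quotient -7, remainder 128
221 ÷ 128 → quotient 1, remainder 93
128 ÷ 93 → quotient 1, remainder 35
93 ÷ 35 → quotient 2, remainder 23
35 ÷ 23 → quotient 1, remainder 12
23 ÷ 12 → quotient 1, remainder 11
12 ÷ 11 → quotient 1, remainder 1
11 ÷ 1 → quotient 11, remainder 0

[-7; 1, 1, 2, 1, 1, 1, 11]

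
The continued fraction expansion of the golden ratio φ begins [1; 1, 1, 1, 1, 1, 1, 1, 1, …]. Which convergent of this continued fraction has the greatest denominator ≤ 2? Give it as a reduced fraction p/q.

a_0 = 1: 1/1  (≤ bound)
a_1 = 1: 2/1  (≤ bound)
a_2 = 1: 3/2  (≤ bound)
a_3 = 1: 5/3  (> 2, stop)

3/2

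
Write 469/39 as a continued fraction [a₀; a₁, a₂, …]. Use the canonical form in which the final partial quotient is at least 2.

[12; 39]

⌊469/39⌋ = 12, remainder 1
⌊39/1⌋ = 39, remainder 0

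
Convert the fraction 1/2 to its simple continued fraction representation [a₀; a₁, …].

1 ÷ 2 → quotient 0, remainder 1
2 ÷ 1 → quotient 2, remainder 0

[0; 2]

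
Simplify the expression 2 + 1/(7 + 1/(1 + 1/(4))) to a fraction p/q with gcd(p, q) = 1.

Use the convergent recurrence hₖ = aₖ·hₖ₋₁ + hₖ₋₂ (and likewise for the denominators kₖ):
a_0 = 2: 2/1
a_1 = 7: 15/7
a_2 = 1: 17/8
a_3 = 4: 83/39

83/39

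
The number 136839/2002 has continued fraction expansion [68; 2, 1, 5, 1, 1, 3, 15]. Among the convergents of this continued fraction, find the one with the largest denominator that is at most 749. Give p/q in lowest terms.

List convergents until the denominator exceeds the bound:
a_0 = 68: 68/1  (≤ bound)
a_1 = 2: 137/2  (≤ bound)
a_2 = 1: 205/3  (≤ bound)
a_3 = 5: 1162/17  (≤ bound)
a_4 = 1: 1367/20  (≤ bound)
a_5 = 1: 2529/37  (≤ bound)
a_6 = 3: 8954/131  (≤ bound)
a_7 = 15: 136839/2002  (> 749, stop)

8954/131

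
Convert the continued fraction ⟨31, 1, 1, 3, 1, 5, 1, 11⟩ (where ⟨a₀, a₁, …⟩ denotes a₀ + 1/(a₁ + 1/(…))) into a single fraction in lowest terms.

a_0 = 31: 31/1
a_1 = 1: 32/1
a_2 = 1: 63/2
a_3 = 3: 221/7
a_4 = 1: 284/9
a_5 = 5: 1641/52
a_6 = 1: 1925/61
a_7 = 11: 22816/723

22816/723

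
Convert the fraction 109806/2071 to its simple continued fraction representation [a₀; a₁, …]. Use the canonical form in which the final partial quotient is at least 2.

⌊109806/2071⌋ = 53, remainder 43
⌊2071/43⌋ = 48, remainder 7
⌊43/7⌋ = 6, remainder 1
⌊7/1⌋ = 7, remainder 0

[53; 48, 6, 7]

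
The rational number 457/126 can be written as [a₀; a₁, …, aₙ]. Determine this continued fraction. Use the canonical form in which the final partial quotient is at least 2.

Repeatedly divide and take the remainder:
⌊457/126⌋ = 3, remainder 79
⌊126/79⌋ = 1, remainder 47
⌊79/47⌋ = 1, remainder 32
⌊47/32⌋ = 1, remainder 15
⌊32/15⌋ = 2, remainder 2
⌊15/2⌋ = 7, remainder 1
⌊2/1⌋ = 2, remainder 0

[3; 1, 1, 1, 2, 7, 2]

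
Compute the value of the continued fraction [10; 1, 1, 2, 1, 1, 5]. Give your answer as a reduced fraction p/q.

709/67

Start with 5.
1 + 1/(5/1) = 1 + 1/5 = 6/5
1 + 1/(6/5) = 1 + 5/6 = 11/6
2 + 1/(11/6) = 2 + 6/11 = 28/11
1 + 1/(28/11) = 1 + 11/28 = 39/28
1 + 1/(39/28) = 1 + 28/39 = 67/39
10 + 1/(67/39) = 10 + 39/67 = 709/67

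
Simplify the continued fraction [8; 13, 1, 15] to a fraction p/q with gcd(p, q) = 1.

Work from the innermost term outward:
Start with 15.
1 + 1/(15/1) = 1 + 1/15 = 16/15
13 + 1/(16/15) = 13 + 15/16 = 223/16
8 + 1/(223/16) = 8 + 16/223 = 1800/223

1800/223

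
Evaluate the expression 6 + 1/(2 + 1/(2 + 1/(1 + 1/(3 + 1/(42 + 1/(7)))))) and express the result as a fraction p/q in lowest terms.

Start with 7.
42 + 1/(7/1) = 42 + 1/7 = 295/7
3 + 1/(295/7) = 3 + 7/295 = 892/295
1 + 1/(892/295) = 1 + 295/892 = 1187/892
2 + 1/(1187/892) = 2 + 892/1187 = 3266/1187
2 + 1/(3266/1187) = 2 + 1187/3266 = 7719/3266
6 + 1/(7719/3266) = 6 + 3266/7719 = 49580/7719

49580/7719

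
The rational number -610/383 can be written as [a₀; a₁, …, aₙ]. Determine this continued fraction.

Run the Euclidean algorithm, recording each quotient:
-610 ÷ 383 → quotient -2, remainder 156
383 ÷ 156 → quotient 2, remainder 71
156 ÷ 71 → quotient 2, remainder 14
71 ÷ 14 → quotient 5, remainder 1
14 ÷ 1 → quotient 14, remainder 0

[-2; 2, 2, 5, 14]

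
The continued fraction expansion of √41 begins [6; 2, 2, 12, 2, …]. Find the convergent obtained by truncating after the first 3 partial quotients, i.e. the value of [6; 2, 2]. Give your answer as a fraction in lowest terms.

Build up convergents one term at a time:
a_0 = 6: 6/1
a_1 = 2: 13/2
a_2 = 2: 32/5

32/5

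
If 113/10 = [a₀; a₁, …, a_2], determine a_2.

3

Apply division with remainder until the remainder is 0:
113 ÷ 10 → quotient 11, remainder 3
10 ÷ 3 → quotient 3, remainder 1
3 ÷ 1 → quotient 3, remainder 0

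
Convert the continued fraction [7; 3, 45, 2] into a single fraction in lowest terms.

2016/275

a_0 = 7: 7/1
a_1 = 3: 22/3
a_2 = 45: 997/136
a_3 = 2: 2016/275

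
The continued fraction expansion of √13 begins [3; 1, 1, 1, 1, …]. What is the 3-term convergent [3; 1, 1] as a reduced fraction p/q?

Work from the innermost term outward:
Start with 1.
1 + 1/(1/1) = 1 + 1/1 = 2/1
3 + 1/(2/1) = 3 + 1/2 = 7/2

7/2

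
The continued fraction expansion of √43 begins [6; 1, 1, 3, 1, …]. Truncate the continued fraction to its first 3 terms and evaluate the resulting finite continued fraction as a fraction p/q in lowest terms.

13/2

a_0 = 6: 6/1
a_1 = 1: 7/1
a_2 = 1: 13/2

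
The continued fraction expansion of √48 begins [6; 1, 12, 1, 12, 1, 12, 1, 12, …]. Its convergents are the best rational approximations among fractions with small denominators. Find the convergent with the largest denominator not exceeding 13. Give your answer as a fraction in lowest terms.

a_0 = 6: 6/1  (≤ bound)
a_1 = 1: 7/1  (≤ bound)
a_2 = 12: 90/13  (≤ bound)
a_3 = 1: 97/14  (> 13, stop)

90/13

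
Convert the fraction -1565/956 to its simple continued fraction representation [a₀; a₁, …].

[-2; 2, 1, 3, 12, 7]

-1565 = -2·956 + 347, so a_0 = -2
956 = 2·347 + 262, so a_1 = 2
347 = 1·262 + 85, so a_2 = 1
262 = 3·85 + 7, so a_3 = 3
85 = 12·7 + 1, so a_4 = 12
7 = 7·1 + 0, so a_5 = 7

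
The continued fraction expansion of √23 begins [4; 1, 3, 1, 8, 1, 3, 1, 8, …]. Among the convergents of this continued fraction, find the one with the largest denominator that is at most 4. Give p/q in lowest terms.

a_0 = 4: 4/1  (≤ bound)
a_1 = 1: 5/1  (≤ bound)
a_2 = 3: 19/4  (≤ bound)
a_3 = 1: 24/5  (> 4, stop)

19/4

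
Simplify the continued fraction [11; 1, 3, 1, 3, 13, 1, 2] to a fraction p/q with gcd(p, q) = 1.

Start with 2.
1 + 1/(2/1) = 1 + 1/2 = 3/2
13 + 1/(3/2) = 13 + 2/3 = 41/3
3 + 1/(41/3) = 3 + 3/41 = 126/41
1 + 1/(126/41) = 1 + 41/126 = 167/126
3 + 1/(167/126) = 3 + 126/167 = 627/167
1 + 1/(627/167) = 1 + 167/627 = 794/627
11 + 1/(794/627) = 11 + 627/794 = 9361/794

9361/794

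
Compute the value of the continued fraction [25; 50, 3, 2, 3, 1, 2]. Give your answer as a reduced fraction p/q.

Compute successive convergents:
a_0 = 25: 25/1
a_1 = 50: 1251/50
a_2 = 3: 3778/151
a_3 = 2: 8807/352
a_4 = 3: 30199/1207
a_5 = 1: 39006/1559
a_6 = 2: 108211/4325

108211/4325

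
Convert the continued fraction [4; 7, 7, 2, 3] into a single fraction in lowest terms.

Work from the innermost term outward:
Start with 3.
2 + 1/(3/1) = 2 + 1/3 = 7/3
7 + 1/(7/3) = 7 + 3/7 = 52/7
7 + 1/(52/7) = 7 + 7/52 = 371/52
4 + 1/(371/52) = 4 + 52/371 = 1536/371

1536/371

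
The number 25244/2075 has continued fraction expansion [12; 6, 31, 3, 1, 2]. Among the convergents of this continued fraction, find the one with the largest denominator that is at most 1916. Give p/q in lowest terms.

9173/754

a_0 = 12: 12/1  (≤ bound)
a_1 = 6: 73/6  (≤ bound)
a_2 = 31: 2275/187  (≤ bound)
a_3 = 3: 6898/567  (≤ bound)
a_4 = 1: 9173/754  (≤ bound)
a_5 = 2: 25244/2075  (> 1916, stop)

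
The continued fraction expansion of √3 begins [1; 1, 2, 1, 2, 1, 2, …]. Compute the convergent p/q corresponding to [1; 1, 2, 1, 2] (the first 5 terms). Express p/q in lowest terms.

19/11

Compute successive convergents:
a_0 = 1: 1/1
a_1 = 1: 2/1
a_2 = 2: 5/3
a_3 = 1: 7/4
a_4 = 2: 19/11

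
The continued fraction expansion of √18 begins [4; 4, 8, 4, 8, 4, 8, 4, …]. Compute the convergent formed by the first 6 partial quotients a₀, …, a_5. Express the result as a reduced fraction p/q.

Start with 4.
8 + 1/(4/1) = 8 + 1/4 = 33/4
4 + 1/(33/4) = 4 + 4/33 = 136/33
8 + 1/(136/33) = 8 + 33/136 = 1121/136
4 + 1/(1121/136) = 4 + 136/1121 = 4620/1121
4 + 1/(4620/1121) = 4 + 1121/4620 = 19601/4620

19601/4620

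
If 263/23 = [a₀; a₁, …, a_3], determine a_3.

3

Run the Euclidean algorithm, recording each quotient:
263 = 11·23 + 10, so a_0 = 11
23 = 2·10 + 3, so a_1 = 2
10 = 3·3 + 1, so a_2 = 3
3 = 3·1 + 0, so a_3 = 3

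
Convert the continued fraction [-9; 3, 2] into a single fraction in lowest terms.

a_0 = -9: -9/1
a_1 = 3: -26/3
a_2 = 2: -61/7

-61/7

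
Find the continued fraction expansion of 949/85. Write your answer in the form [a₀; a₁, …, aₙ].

Apply division with remainder until the remainder is 0:
949 ÷ 85 → quotient 11, remainder 14
85 ÷ 14 → quotient 6, remainder 1
14 ÷ 1 → quotient 14, remainder 0

[11; 6, 14]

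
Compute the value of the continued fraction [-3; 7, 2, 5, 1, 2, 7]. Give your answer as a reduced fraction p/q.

-5815/2029

Build up convergents one term at a time:
a_0 = -3: -3/1
a_1 = 7: -20/7
a_2 = 2: -43/15
a_3 = 5: -235/82
a_4 = 1: -278/97
a_5 = 2: -791/276
a_6 = 7: -5815/2029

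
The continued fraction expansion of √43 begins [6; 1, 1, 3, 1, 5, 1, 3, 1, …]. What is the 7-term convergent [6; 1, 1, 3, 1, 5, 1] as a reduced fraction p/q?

Compute successive convergents:
a_0 = 6: 6/1
a_1 = 1: 7/1
a_2 = 1: 13/2
a_3 = 3: 46/7
a_4 = 1: 59/9
a_5 = 5: 341/52
a_6 = 1: 400/61

400/61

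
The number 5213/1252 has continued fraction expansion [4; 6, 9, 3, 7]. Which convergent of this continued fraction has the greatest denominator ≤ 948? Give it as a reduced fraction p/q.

a_0 = 4: 4/1  (≤ bound)
a_1 = 6: 25/6  (≤ bound)
a_2 = 9: 229/55  (≤ bound)
a_3 = 3: 712/171  (≤ bound)
a_4 = 7: 5213/1252  (> 948, stop)

712/171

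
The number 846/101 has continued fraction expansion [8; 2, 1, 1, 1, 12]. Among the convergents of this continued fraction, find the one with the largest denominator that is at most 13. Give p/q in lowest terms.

a_0 = 8: 8/1  (≤ bound)
a_1 = 2: 17/2  (≤ bound)
a_2 = 1: 25/3  (≤ bound)
a_3 = 1: 42/5  (≤ bound)
a_4 = 1: 67/8  (≤ bound)
a_5 = 12: 846/101  (> 13, stop)

67/8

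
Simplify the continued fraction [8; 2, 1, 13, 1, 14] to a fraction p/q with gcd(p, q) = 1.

5480/657

a_0 = 8: 8/1
a_1 = 2: 17/2
a_2 = 1: 25/3
a_3 = 13: 342/41
a_4 = 1: 367/44
a_5 = 14: 5480/657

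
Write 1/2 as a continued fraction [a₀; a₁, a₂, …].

1 ÷ 2 → quotient 0, remainder 1
2 ÷ 1 → quotient 2, remainder 0

[0; 2]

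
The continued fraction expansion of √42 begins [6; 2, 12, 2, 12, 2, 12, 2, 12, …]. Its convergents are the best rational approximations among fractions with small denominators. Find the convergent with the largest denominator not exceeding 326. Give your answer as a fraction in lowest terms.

337/52

a_0 = 6: 6/1  (≤ bound)
a_1 = 2: 13/2  (≤ bound)
a_2 = 12: 162/25  (≤ bound)
a_3 = 2: 337/52  (≤ bound)
a_4 = 12: 4206/649  (> 326, stop)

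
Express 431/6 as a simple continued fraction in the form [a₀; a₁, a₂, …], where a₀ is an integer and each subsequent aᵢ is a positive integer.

⌊431/6⌋ = 71, remainder 5
⌊6/5⌋ = 1, remainder 1
⌊5/1⌋ = 5, remainder 0

[71; 1, 5]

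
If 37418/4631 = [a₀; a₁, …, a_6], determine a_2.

Repeatedly divide and take the remainder:
⌊37418/4631⌋ = 8, remainder 370
⌊4631/370⌋ = 12, remainder 191
⌊370/191⌋ = 1, remainder 179

1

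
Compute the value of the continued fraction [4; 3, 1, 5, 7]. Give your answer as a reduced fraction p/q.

Work from the innermost term outward:
Start with 7.
5 + 1/(7/1) = 5 + 1/7 = 36/7
1 + 1/(36/7) = 1 + 7/36 = 43/36
3 + 1/(43/36) = 3 + 36/43 = 165/43
4 + 1/(165/43) = 4 + 43/165 = 703/165

703/165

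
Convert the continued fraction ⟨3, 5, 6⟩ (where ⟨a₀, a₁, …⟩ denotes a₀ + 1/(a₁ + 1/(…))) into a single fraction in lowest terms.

a_0 = 3: 3/1
a_1 = 5: 16/5
a_2 = 6: 99/31

99/31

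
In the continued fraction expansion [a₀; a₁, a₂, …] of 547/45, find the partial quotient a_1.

Run the Euclidean algorithm, recording each quotient:
547 ÷ 45 → quotient 12, remainder 7
45 ÷ 7 → quotient 6, remainder 3

6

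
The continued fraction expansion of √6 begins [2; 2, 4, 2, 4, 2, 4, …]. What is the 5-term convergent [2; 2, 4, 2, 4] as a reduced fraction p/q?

Use the convergent recurrence hₖ = aₖ·hₖ₋₁ + hₖ₋₂ (and likewise for the denominators kₖ):
a_0 = 2: 2/1
a_1 = 2: 5/2
a_2 = 4: 22/9
a_3 = 2: 49/20
a_4 = 4: 218/89

218/89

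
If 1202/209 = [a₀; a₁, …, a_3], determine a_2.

Repeatedly divide and take the remainder:
⌊1202/209⌋ = 5, remainder 157
⌊209/157⌋ = 1, remainder 52
⌊157/52⌋ = 3, remainder 1

3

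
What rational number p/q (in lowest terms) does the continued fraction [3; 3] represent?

a_0 = 3: 3/1
a_1 = 3: 10/3

10/3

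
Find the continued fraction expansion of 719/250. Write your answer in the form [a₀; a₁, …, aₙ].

⌊719/250⌋ = 2, remainder 219
⌊250/219⌋ = 1, remainder 31
⌊219/31⌋ = 7, remainder 2
⌊31/2⌋ = 15, remainder 1
⌊2/1⌋ = 2, remainder 0

[2; 1, 7, 15, 2]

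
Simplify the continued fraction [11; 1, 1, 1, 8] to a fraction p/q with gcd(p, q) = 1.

Start with 8.
1 + 1/(8/1) = 1 + 1/8 = 9/8
1 + 1/(9/8) = 1 + 8/9 = 17/9
1 + 1/(17/9) = 1 + 9/17 = 26/17
11 + 1/(26/17) = 11 + 17/26 = 303/26

303/26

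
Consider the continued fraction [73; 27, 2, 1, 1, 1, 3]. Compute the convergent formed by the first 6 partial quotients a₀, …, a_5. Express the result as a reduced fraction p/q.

15995/219

Starting at the tail and folding back:
Start with 1.
1 + 1/(1/1) = 1 + 1/1 = 2/1
1 + 1/(2/1) = 1 + 1/2 = 3/2
2 + 1/(3/2) = 2 + 2/3 = 8/3
27 + 1/(8/3) = 27 + 3/8 = 219/8
73 + 1/(219/8) = 73 + 8/219 = 15995/219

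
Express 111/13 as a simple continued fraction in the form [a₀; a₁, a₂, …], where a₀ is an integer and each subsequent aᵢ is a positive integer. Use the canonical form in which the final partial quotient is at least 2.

[8; 1, 1, 6]

Run the Euclidean algorithm, recording each quotient:
⌊111/13⌋ = 8, remainder 7
⌊13/7⌋ = 1, remainder 6
⌊7/6⌋ = 1, remainder 1
⌊6/1⌋ = 6, remainder 0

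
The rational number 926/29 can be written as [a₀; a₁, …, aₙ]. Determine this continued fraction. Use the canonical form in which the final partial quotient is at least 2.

[31; 1, 13, 2]

⌊926/29⌋ = 31, remainder 27
⌊29/27⌋ = 1, remainder 2
⌊27/2⌋ = 13, remainder 1
⌊2/1⌋ = 2, remainder 0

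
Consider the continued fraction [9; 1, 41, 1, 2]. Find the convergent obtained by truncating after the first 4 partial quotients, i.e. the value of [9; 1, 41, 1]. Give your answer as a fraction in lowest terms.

429/43

Use the convergent recurrence hₖ = aₖ·hₖ₋₁ + hₖ₋₂ (and likewise for the denominators kₖ):
a_0 = 9: 9/1
a_1 = 1: 10/1
a_2 = 41: 419/42
a_3 = 1: 429/43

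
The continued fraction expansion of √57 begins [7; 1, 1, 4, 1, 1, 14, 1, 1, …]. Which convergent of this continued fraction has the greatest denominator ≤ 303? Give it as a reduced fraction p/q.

List convergents until the denominator exceeds the bound:
a_0 = 7: 7/1  (≤ bound)
a_1 = 1: 8/1  (≤ bound)
a_2 = 1: 15/2  (≤ bound)
a_3 = 4: 68/9  (≤ bound)
a_4 = 1: 83/11  (≤ bound)
a_5 = 1: 151/20  (≤ bound)
a_6 = 14: 2197/291  (≤ bound)
a_7 = 1: 2348/311  (> 303, stop)

2197/291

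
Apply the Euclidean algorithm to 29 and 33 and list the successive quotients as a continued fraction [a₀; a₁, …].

⌊29/33⌋ = 0, remainder 29
⌊33/29⌋ = 1, remainder 4
⌊29/4⌋ = 7, remainder 1
⌊4/1⌋ = 4, remainder 0

[0; 1, 7, 4]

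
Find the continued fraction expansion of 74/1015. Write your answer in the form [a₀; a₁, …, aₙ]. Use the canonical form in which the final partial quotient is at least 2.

[0; 13, 1, 2, 1, 1, 10]

Run the Euclidean algorithm, recording each quotient:
⌊74/1015⌋ = 0, remainder 74
⌊1015/74⌋ = 13, remainder 53
⌊74/53⌋ = 1, remainder 21
⌊53/21⌋ = 2, remainder 11
⌊21/11⌋ = 1, remainder 10
⌊11/10⌋ = 1, remainder 1
⌊10/1⌋ = 10, remainder 0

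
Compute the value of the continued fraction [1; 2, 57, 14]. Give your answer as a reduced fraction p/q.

2411/1612

Compute successive convergents:
a_0 = 1: 1/1
a_1 = 2: 3/2
a_2 = 57: 172/115
a_3 = 14: 2411/1612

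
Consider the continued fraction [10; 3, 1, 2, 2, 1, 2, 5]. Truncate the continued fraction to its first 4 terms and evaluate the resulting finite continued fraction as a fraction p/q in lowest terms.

Collapse the nested fraction from the inside out:
Start with 2.
1 + 1/(2/1) = 1 + 1/2 = 3/2
3 + 1/(3/2) = 3 + 2/3 = 11/3
10 + 1/(11/3) = 10 + 3/11 = 113/11

113/11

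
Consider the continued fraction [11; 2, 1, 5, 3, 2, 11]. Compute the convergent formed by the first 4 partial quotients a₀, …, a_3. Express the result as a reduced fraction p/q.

193/17

Work from the innermost term outward:
Start with 5.
1 + 1/(5/1) = 1 + 1/5 = 6/5
2 + 1/(6/5) = 2 + 5/6 = 17/6
11 + 1/(17/6) = 11 + 6/17 = 193/17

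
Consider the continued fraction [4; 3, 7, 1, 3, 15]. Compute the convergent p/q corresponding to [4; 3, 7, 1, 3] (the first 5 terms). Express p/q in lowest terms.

419/97

a_0 = 4: 4/1
a_1 = 3: 13/3
a_2 = 7: 95/22
a_3 = 1: 108/25
a_4 = 3: 419/97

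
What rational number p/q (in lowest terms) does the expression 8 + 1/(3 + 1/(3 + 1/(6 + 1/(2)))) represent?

1129/136

a_0 = 8: 8/1
a_1 = 3: 25/3
a_2 = 3: 83/10
a_3 = 6: 523/63
a_4 = 2: 1129/136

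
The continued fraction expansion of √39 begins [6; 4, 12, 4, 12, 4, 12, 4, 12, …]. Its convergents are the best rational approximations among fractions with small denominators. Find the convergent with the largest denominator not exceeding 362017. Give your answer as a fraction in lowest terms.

a_0 = 6: 6/1  (≤ bound)
a_1 = 4: 25/4  (≤ bound)
a_2 = 12: 306/49  (≤ bound)
a_3 = 4: 1249/200  (≤ bound)
a_4 = 12: 15294/2449  (≤ bound)
a_5 = 4: 62425/9996  (≤ bound)
a_6 = 12: 764394/122401  (≤ bound)
a_7 = 4: 3120001/499600  (> 362017, stop)

764394/122401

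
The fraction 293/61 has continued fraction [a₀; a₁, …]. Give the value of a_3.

12

Repeatedly divide and take the remainder:
⌊293/61⌋ = 4, remainder 49
⌊61/49⌋ = 1, remainder 12
⌊49/12⌋ = 4, remainder 1
⌊12/1⌋ = 12, remainder 0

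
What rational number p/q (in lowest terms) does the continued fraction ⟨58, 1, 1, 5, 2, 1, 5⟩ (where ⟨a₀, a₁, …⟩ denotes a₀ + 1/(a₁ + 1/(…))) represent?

Start with 5.
1 + 1/(5/1) = 1 + 1/5 = 6/5
2 + 1/(6/5) = 2 + 5/6 = 17/6
5 + 1/(17/6) = 5 + 6/17 = 91/17
1 + 1/(91/17) = 1 + 17/91 = 108/91
1 + 1/(108/91) = 1 + 91/108 = 199/108
58 + 1/(199/108) = 58 + 108/199 = 11650/199

11650/199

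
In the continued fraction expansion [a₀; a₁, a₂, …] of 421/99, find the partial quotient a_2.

Repeatedly divide and take the remainder:
421 ÷ 99 → quotient 4, remainder 25
99 ÷ 25 → quotient 3, remainder 24
25 ÷ 24 → quotient 1, remainder 1

1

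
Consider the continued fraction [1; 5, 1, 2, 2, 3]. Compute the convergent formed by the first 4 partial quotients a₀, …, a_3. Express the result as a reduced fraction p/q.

a_0 = 1: 1/1
a_1 = 5: 6/5
a_2 = 1: 7/6
a_3 = 2: 20/17

20/17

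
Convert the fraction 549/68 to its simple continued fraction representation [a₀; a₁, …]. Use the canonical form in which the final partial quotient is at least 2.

[8; 13, 1, 1, 2]

549 ÷ 68 → quotient 8, remainder 5
68 ÷ 5 → quotient 13, remainder 3
5 ÷ 3 → quotient 1, remainder 2
3 ÷ 2 → quotient 1, remainder 1
2 ÷ 1 → quotient 2, remainder 0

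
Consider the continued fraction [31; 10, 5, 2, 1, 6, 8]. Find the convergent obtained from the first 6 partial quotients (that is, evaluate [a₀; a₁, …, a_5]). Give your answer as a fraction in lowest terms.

33897/1090

Start with 6.
1 + 1/(6/1) = 1 + 1/6 = 7/6
2 + 1/(7/6) = 2 + 6/7 = 20/7
5 + 1/(20/7) = 5 + 7/20 = 107/20
10 + 1/(107/20) = 10 + 20/107 = 1090/107
31 + 1/(1090/107) = 31 + 107/1090 = 33897/1090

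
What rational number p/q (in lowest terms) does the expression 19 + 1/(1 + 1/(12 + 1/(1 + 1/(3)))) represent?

1096/55

Build up convergents one term at a time:
a_0 = 19: 19/1
a_1 = 1: 20/1
a_2 = 12: 259/13
a_3 = 1: 279/14
a_4 = 3: 1096/55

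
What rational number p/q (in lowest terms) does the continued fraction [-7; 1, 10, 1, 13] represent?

-1016/167

Start with 13.
1 + 1/(13/1) = 1 + 1/13 = 14/13
10 + 1/(14/13) = 10 + 13/14 = 153/14
1 + 1/(153/14) = 1 + 14/153 = 167/153
-7 + 1/(167/153) = -7 + 153/167 = -1016/167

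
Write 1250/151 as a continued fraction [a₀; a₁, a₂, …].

[8; 3, 1, 1, 2, 8]

Repeatedly divide and take the remainder:
⌊1250/151⌋ = 8, remainder 42
⌊151/42⌋ = 3, remainder 25
⌊42/25⌋ = 1, remainder 17
⌊25/17⌋ = 1, remainder 8
⌊17/8⌋ = 2, remainder 1
⌊8/1⌋ = 8, remainder 0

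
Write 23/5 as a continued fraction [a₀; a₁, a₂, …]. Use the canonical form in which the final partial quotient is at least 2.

[4; 1, 1, 2]

23 ÷ 5 → quotient 4, remainder 3
5 ÷ 3 → quotient 1, remainder 2
3 ÷ 2 → quotient 1, remainder 1
2 ÷ 1 → quotient 2, remainder 0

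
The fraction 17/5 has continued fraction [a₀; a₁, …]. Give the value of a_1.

2

17 ÷ 5 → quotient 3, remainder 2
5 ÷ 2 → quotient 2, remainder 1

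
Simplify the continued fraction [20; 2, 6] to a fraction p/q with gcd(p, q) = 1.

Collapse the nested fraction from the inside out:
Start with 6.
2 + 1/(6/1) = 2 + 1/6 = 13/6
20 + 1/(13/6) = 20 + 6/13 = 266/13

266/13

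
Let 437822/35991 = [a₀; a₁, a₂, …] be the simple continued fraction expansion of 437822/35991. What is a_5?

1

⌊437822/35991⌋ = 12, remainder 5930
⌊35991/5930⌋ = 6, remainder 411
⌊5930/411⌋ = 14, remainder 176
⌊411/176⌋ = 2, remainder 59
⌊176/59⌋ = 2, remainder 58
⌊59/58⌋ = 1, remainder 1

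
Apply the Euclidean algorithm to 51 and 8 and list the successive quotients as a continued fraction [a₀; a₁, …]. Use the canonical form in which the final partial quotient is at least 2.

[6; 2, 1, 2]

51 ÷ 8 → quotient 6, remainder 3
8 ÷ 3 → quotient 2, remainder 2
3 ÷ 2 → quotient 1, remainder 1
2 ÷ 1 → quotient 2, remainder 0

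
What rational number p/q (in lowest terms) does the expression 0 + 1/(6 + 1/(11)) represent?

Build up convergents one term at a time:
a_0 = 0: 0/1
a_1 = 6: 1/6
a_2 = 11: 11/67

11/67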